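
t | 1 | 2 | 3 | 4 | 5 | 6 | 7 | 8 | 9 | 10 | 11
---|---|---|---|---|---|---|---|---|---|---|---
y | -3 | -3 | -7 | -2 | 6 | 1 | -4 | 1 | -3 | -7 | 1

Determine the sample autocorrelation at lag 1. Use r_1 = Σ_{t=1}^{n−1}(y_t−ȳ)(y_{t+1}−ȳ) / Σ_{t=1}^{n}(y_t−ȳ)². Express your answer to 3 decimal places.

Mean ȳ = (-3 − 3 − 7 − 2 + 6 + 1 − 4 + 1 − 3 − 7 + 1)/11 = -1.8182
Numerator Σ_{t=1}^{10}(y_t−ȳ)(y_{t+1}−ȳ) = 4.9669
Denominator Σ(y_t−ȳ)² = 147.6364
r_1 = 4.9669 / 147.6364 = 0.034

0.034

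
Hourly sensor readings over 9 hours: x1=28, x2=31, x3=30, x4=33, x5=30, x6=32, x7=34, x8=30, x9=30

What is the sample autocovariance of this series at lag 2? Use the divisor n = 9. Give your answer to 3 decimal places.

Mean x̄ = (28 + 31 + 30 + 33 + 30 + 32 + 34 + 30 + 30)/9 = 30.8889
Σ_{t=1}^{7}(x_t−x̄)(x_{t+2}−x̄) = -0.5802
γ_2 = -0.5802 / 9 = -0.064

-0.064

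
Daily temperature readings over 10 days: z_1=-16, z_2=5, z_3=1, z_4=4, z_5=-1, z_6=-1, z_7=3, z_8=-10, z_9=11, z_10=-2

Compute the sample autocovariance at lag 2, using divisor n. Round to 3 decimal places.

5.588

Mean z̄ = (-16 + 5 + 1 + 4 − 1 − 1 + 3 − 10 + 11 − 2)/10 = -0.6000
Σ_{t=1}^{8}(z_t−z̄)(z_{t+2}−z̄) = 55.8800
γ_2 = 55.8800 / 10 = 5.588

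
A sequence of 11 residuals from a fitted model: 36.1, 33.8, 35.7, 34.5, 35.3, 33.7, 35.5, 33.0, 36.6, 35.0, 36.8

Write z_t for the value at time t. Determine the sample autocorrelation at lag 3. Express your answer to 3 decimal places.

Mean z̄ = (36.1 + 33.8 + 35.7 + 34.5 + 35.3 + 33.7 + 35.5 + 33.0 + 36.6 + 35.0 + 36.8)/11 = 35.0909
Numerator Σ_{t=1}^{8}(z_t−z̄)(z_{t+3}−z̄) = -8.1021
Denominator Σ(z_t−z̄)² = 15.1291
r_3 = -8.1021 / 15.1291 = -0.536

-0.536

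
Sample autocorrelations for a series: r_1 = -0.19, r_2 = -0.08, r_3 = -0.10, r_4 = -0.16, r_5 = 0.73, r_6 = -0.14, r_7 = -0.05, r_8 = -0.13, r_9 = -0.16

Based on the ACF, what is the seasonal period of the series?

5

The largest autocorrelation is r_5 = 0.73; the remaining lags stay at or below -0.05.
The dominant spike at lag 5 indicates a seasonal period of 5.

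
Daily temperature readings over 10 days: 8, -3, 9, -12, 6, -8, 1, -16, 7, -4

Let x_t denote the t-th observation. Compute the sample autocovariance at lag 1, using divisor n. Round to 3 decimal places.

-46.364

Mean x̄ = (8 − 3 + 9 − 12 + 6 − 8 + 1 − 16 + 7 − 4)/10 = -1.2000
Σ_{t=1}^{9}(x_t−x̄)(x_{t+1}−x̄) = -463.6400
γ_1 = -463.6400 / 10 = -46.364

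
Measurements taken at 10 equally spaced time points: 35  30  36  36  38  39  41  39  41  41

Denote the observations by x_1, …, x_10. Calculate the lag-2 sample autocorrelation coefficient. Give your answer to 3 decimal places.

0.305

Mean x̄ = (35 + 30 + 36 + 36 + 38 + 39 + 41 + 39 + 41 + 41)/10 = 37.6000
Numerator Σ_{t=1}^{8}(x_t−x̄)(x_{t+2}−x̄) = 33.0800
Denominator Σ(x_t−x̄)² = 108.4000
r_2 = 33.0800 / 108.4000 = 0.305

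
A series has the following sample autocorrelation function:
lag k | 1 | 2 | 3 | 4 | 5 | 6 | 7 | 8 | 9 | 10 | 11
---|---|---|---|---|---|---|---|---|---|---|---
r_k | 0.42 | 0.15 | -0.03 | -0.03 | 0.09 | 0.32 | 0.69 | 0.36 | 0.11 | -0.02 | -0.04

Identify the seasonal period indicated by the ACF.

The largest autocorrelation is r_7 = 0.69; the remaining lags stay at or below 0.42. The elevated value at lag 1 (0.42), dropping to 0.15 at lag 2, reflects decaying short-term dependence rather than seasonality.
The dominant spike at lag 7 indicates a seasonal period of 7.

7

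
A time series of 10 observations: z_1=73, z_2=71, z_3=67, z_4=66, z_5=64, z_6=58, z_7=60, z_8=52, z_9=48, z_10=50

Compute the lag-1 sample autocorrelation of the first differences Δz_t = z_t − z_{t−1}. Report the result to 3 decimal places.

-0.480

First differences Δz: -2, -4, -1, -2, -6, 2, -8, -4, 2
Mean of differences = -2.5556
Numerator Σ(Δz_t−Δz̄)(Δz_{t+1}−Δz̄) = -43.3086
Denominator Σ(Δz_t−Δz̄)² = 90.2222
r_1(Δz) = -43.3086 / 90.2222 = -0.480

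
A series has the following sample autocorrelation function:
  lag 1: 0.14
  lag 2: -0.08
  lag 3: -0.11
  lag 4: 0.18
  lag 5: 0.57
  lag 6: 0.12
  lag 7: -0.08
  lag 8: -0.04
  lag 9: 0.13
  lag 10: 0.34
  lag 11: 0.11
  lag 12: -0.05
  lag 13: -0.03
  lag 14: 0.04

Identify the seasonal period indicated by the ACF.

The largest autocorrelation is r_5 = 0.57, with a weaker echo at lag 10 (0.34); the remaining lags stay at or below 0.18.
The dominant spike at lag 5 indicates a seasonal period of 5.

5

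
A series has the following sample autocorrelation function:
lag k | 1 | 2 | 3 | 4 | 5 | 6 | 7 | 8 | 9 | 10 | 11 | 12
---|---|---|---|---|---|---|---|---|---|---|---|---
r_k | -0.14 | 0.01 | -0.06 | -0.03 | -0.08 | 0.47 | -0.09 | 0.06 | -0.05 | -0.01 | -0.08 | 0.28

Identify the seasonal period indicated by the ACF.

6

The largest autocorrelation is r_6 = 0.47, with a weaker echo at lag 12 (0.28); the remaining lags stay at or below 0.06.
The dominant spike at lag 6 indicates a seasonal period of 6.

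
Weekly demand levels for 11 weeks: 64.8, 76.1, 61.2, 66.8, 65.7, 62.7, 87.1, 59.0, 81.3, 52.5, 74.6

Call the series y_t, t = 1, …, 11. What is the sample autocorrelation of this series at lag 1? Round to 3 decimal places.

-0.715

Mean ȳ = (64.8 + 76.1 + 61.2 + 66.8 + 65.7 + 62.7 + 87.1 + 59.0 + 81.3 + 52.5 + 74.6)/11 = 68.3455
Numerator Σ_{t=1}^{10}(y_t−ȳ)(y_{t+1}−ȳ) = -759.4275
Denominator Σ(y_t−ȳ)² = 1062.1073
r_1 = -759.4275 / 1062.1073 = -0.715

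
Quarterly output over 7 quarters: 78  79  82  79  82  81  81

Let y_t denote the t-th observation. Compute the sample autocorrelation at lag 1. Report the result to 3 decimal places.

-0.126

Mean ȳ = (78 + 79 + 82 + 79 + 82 + 81 + 81)/7 = 80.2857
Deviations from mean: -2.2857, -1.2857, 1.7143, -1.2857, 1.7143, 0.7143, 0.7143
Numerator Σ_{t=1}^{6}(y_t−ȳ)(y_{t+1}−ȳ) = -1.9388
Denominator Σ(y_t−ȳ)² = 15.4286
r_1 = -1.9388 / 15.4286 = -0.126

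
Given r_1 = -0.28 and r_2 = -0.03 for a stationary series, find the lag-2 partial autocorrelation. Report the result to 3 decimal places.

-0.118

φ_{22} = (r_2 − r_1²) / (1 − r_1²)
r_1² = (-0.28)² = 0.0784
Numerator = -0.03 − 0.0784 = -0.1084; denominator = 1 − 0.0784 = 0.9216
φ_{22} = -0.1084 / 0.9216 = -0.118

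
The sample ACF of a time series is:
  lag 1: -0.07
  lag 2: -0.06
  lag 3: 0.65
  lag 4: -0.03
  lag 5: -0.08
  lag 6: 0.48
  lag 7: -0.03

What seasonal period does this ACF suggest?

The largest autocorrelation is r_3 = 0.65, with a weaker echo at lag 6 (0.48); the remaining lags stay at or below -0.03.
The dominant spike at lag 3 indicates a seasonal period of 3.

3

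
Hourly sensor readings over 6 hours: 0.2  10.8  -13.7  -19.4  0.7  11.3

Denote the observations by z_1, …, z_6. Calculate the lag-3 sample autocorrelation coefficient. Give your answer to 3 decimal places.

-0.202

Mean z̄ = (0.2 + 10.8 − 13.7 − 19.4 + 0.7 + 11.3)/6 = -1.6833
Deviations from mean: 1.8833, 12.4833, -12.0167, -17.7167, 2.3833, 12.9833
Numerator Σ_{t=1}^{3}(z_t−z̄)(z_{t+3}−z̄) = -159.6308
Denominator Σ(z_t−z̄)² = 791.9083
r_3 = -159.6308 / 791.9083 = -0.202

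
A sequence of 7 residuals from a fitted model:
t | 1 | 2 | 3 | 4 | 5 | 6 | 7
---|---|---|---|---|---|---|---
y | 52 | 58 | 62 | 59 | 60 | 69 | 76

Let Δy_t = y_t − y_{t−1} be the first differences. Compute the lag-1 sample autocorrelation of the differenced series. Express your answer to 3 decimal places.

0.219

First differences Δy: 6, 4, -3, 1, 9, 7
Mean of differences = 4.0000
Numerator Σ(Δy_t−Δȳ)(Δy_{t+1}−Δȳ) = 21.0000
Denominator Σ(Δy_t−Δȳ)² = 96.0000
r_1(Δy) = 21.0000 / 96.0000 = 0.219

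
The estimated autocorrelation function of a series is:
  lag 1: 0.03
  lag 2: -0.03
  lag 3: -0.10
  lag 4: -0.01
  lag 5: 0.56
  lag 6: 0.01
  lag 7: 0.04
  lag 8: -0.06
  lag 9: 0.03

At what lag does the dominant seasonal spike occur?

The largest autocorrelation is r_5 = 0.56; the remaining lags stay at or below 0.04.
The dominant spike at lag 5 indicates a seasonal period of 5.

5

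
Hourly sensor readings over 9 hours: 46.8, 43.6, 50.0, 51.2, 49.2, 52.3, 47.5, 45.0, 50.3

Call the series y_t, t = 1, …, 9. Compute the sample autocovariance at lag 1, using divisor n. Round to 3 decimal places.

Mean ȳ = (46.8 + 43.6 + 50.0 + 51.2 + 49.2 + 52.3 + 47.5 + 45.0 + 50.3)/9 = 48.4333
Σ_{t=1}^{8}(y_t−ȳ)(y_{t+1}−ȳ) = 2.9289
γ_1 = 2.9289 / 9 = 0.325

0.325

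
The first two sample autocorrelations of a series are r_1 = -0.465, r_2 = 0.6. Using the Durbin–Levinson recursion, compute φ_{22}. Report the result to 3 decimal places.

0.490

φ_{22} = (r_2 − r_1²) / (1 − r_1²)
r_1² = (-0.465)² = 0.216225
Numerator = 0.6 − 0.2162 = 0.3838; denominator = 1 − 0.2162 = 0.7838
φ_{22} = 0.3838 / 0.7838 = 0.490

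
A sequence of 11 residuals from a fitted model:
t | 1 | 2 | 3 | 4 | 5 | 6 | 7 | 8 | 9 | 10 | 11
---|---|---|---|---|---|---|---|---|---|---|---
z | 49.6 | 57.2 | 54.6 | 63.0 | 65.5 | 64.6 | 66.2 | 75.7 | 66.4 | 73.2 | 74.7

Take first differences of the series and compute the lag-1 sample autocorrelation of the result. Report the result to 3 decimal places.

First differences Δz: 7.6, -2.6, 8.4, 2.5, -0.9, 1.6, 9.5, -9.3, 6.8, 1.5
Mean of differences = 2.5100
Numerator Σ(Δz_t−Δz̄)(Δz_{t+1}−Δz̄) = -196.9401
Denominator Σ(Δz_t−Δz̄)² = 306.9290
r_1(Δz) = -196.9401 / 306.9290 = -0.642

-0.642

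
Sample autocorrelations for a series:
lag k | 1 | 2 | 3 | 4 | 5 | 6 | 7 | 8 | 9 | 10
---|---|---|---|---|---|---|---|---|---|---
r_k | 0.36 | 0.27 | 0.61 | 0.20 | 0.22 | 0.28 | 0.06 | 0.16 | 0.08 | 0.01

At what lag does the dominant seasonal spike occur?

3

The largest autocorrelation is r_3 = 0.61; the remaining lags stay at or below 0.36. The elevated value at lag 1 (0.36), dropping to 0.27 at lag 2, reflects decaying short-term dependence rather than seasonality.
The dominant spike at lag 3 indicates a seasonal period of 3.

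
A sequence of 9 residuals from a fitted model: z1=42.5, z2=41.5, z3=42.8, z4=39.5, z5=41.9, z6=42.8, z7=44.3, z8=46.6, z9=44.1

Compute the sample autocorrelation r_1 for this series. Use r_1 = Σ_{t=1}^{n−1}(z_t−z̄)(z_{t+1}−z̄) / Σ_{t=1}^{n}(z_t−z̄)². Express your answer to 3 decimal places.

0.441

Mean z̄ = (42.5 + 41.5 + 42.8 + 39.5 + 41.9 + 42.8 + 44.3 + 46.6 + 44.1)/9 = 42.8889
Numerator Σ_{t=1}^{8}(z_t−z̄)(z_{t+1}−z̄) = 14.0099
Denominator Σ(z_t−z̄)² = 31.7889
r_1 = 14.0099 / 31.7889 = 0.441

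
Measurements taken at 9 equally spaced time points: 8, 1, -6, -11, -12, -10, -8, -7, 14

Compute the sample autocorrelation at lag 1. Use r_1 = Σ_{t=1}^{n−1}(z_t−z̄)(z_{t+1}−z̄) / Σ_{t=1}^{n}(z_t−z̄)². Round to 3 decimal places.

0.245

Mean z̄ = (8 + 1 − 6 − 11 − 12 − 10 − 8 − 7 + 14)/9 = -3.4444
Numerator Σ_{t=1}^{8}(z_t−z̄)(z_{t+1}−z̄) = 163.5802
Denominator Σ(z_t−z̄)² = 668.2222
r_1 = 163.5802 / 668.2222 = 0.245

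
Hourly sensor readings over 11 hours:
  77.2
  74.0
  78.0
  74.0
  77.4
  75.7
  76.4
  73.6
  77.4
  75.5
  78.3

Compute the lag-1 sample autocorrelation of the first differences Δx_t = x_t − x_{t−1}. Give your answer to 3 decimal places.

First differences Δx: -3.2, 4.0, -4.0, 3.4, -1.7, 0.7, -2.8, 3.8, -1.9, 2.8
Mean of differences = 0.1100
Numerator Σ(Δx_t−Δx̄)(Δx_{t+1}−Δx̄) = -74.6871
Denominator Σ(Δx_t−Δx̄)² = 90.7890
r_1(Δx) = -74.6871 / 90.7890 = -0.823

-0.823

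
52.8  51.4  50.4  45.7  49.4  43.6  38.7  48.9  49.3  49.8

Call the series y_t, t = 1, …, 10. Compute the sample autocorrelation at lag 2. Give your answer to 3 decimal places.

Mean ȳ = (52.8 + 51.4 + 50.4 + 45.7 + 49.4 + 43.6 + 38.7 + 48.9 + 49.3 + 49.8)/10 = 48.0000
Numerator Σ_{t=1}^{8}(y_t−ȳ)(y_{t+2}−ȳ) = -10.2700
Denominator Σ(y_t−ȳ)² = 159.2000
r_2 = -10.2700 / 159.2000 = -0.065

-0.065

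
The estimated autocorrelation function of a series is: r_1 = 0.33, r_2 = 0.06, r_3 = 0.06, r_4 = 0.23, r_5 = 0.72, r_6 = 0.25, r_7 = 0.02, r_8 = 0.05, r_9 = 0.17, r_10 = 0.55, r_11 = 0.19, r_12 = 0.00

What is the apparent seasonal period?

5

The largest autocorrelation is r_5 = 0.72, with a weaker echo at lag 10 (0.55); the remaining lags stay at or below 0.33. The elevated value at lag 1 (0.33), dropping to 0.06 at lag 2, reflects decaying short-term dependence rather than seasonality.
The dominant spike at lag 5 indicates a seasonal period of 5.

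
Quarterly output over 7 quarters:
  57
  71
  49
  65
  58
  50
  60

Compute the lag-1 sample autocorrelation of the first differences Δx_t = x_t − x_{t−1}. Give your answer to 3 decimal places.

First differences Δx: 14, -22, 16, -7, -8, 10
Mean of differences = 0.5000
Numerator Σ(Δx_t−Δx̄)(Δx_{t+1}−Δx̄) = -785.7500
Denominator Σ(Δx_t−Δx̄)² = 1147.5000
r_1(Δx) = -785.7500 / 1147.5000 = -0.685

-0.685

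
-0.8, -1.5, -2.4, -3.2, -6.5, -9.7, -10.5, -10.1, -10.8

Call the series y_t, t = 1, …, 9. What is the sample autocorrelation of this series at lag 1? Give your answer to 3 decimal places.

0.737

Mean ȳ = (-0.8 − 1.5 − 2.4 − 3.2 − 6.5 − 9.7 − 10.5 − 10.1 − 10.8)/9 = -6.1667
Numerator Σ_{t=1}^{8}(y_t−ȳ)(y_{t+1}−ȳ) = 104.5656
Denominator Σ(y_t−ȳ)² = 141.8800
r_1 = 104.5656 / 141.8800 = 0.737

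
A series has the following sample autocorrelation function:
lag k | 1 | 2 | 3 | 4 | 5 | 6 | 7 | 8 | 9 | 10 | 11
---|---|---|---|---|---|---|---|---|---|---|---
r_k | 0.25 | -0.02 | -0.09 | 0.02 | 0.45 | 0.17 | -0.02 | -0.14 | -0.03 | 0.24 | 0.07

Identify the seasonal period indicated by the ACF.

The largest autocorrelation is r_5 = 0.45; the remaining lags stay at or below 0.25.
The dominant spike at lag 5 indicates a seasonal period of 5.

5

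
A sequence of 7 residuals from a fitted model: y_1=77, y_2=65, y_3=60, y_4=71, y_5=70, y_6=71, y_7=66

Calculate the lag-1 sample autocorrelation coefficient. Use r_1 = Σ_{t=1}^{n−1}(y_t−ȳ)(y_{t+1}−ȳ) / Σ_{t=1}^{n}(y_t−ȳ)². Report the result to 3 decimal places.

Mean ȳ = (77 + 65 + 60 + 71 + 70 + 71 + 66)/7 = 68.5714
Deviations from mean: 8.4286, -3.5714, -8.5714, 2.4286, 1.4286, 2.4286, -2.5714
Σ(y_t−ȳ)(y_{t+1}−ȳ) = (-30.1020) + (30.6122) + (-20.8163) + (3.4694) + (3.4694) + (-6.2449) = -19.6122
Denominator Σ(y_t−ȳ)² = 177.7143
r_1 = -19.6122 / 177.7143 = -0.110

-0.110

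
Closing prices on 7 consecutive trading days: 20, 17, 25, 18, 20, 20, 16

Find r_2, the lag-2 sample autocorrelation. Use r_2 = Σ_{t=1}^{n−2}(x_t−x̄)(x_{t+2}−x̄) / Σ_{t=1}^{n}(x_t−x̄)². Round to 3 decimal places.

0.137

Mean x̄ = (20 + 17 + 25 + 18 + 20 + 20 + 16)/7 = 19.4286
Deviations from mean: 0.5714, -2.4286, 5.5714, -1.4286, 0.5714, 0.5714, -3.4286
Σ(x_t−x̄)(x_{t+2}−x̄) = (3.1837) + (3.4694) + (3.1837) + (-0.8163) + (-1.9592) = 7.0612
Denominator Σ(x_t−x̄)² = 51.7143
r_2 = 7.0612 / 51.7143 = 0.137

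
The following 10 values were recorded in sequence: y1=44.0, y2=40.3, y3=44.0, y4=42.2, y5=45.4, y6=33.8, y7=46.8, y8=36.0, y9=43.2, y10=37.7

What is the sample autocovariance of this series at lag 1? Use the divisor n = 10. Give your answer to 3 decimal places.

Mean ȳ = (44.0 + 40.3 + 44.0 + 42.2 + 45.4 + 33.8 + 46.8 + 36.0 + 43.2 + 37.7)/10 = 41.3400
Σ_{t=1}^{9}(y_t−ȳ)(y_{t+1}−ȳ) = -117.3936
γ_1 = -117.3936 / 10 = -11.739

-11.739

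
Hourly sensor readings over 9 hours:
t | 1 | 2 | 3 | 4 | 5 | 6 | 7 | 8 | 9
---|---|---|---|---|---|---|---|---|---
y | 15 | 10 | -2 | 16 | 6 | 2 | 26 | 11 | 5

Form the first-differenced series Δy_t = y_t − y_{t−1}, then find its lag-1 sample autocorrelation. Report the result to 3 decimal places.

-0.462

First differences Δy: -5, -12, 18, -10, -4, 24, -15, -6
Mean of differences = -1.2500
Numerator Σ(Δy_t−Δȳ)(Δy_{t+1}−Δȳ) = -662.3125
Denominator Σ(Δy_t−Δȳ)² = 1433.5000
r_1(Δy) = -662.3125 / 1433.5000 = -0.462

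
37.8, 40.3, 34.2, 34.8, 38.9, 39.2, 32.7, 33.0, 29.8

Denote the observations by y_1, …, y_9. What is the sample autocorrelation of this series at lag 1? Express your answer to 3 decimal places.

Mean ȳ = (37.8 + 40.3 + 34.2 + 34.8 + 38.9 + 39.2 + 32.7 + 33.0 + 29.8)/9 = 35.6333
Numerator Σ_{t=1}^{8}(y_t−ȳ)(y_{t+1}−ȳ) = 26.1689
Denominator Σ(y_t−ȳ)² = 102.1800
r_1 = 26.1689 / 102.1800 = 0.256

0.256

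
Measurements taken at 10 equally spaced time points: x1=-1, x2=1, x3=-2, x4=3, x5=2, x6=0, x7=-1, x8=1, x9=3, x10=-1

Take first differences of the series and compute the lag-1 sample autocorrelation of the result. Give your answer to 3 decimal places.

First differences Δx: 2, -3, 5, -1, -2, -1, 2, 2, -4
Mean of differences = 0.0000
Numerator Σ(Δx_t−Δx̄)(Δx_{t+1}−Δx̄) = -28.0000
Denominator Σ(Δx_t−Δx̄)² = 68.0000
r_1(Δx) = -28.0000 / 68.0000 = -0.412

-0.412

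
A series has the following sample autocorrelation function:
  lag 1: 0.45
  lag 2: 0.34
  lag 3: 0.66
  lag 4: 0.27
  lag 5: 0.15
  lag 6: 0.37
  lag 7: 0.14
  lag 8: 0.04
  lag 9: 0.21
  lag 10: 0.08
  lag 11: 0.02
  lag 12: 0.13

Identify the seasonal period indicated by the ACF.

The largest autocorrelation is r_3 = 0.66; the remaining lags stay at or below 0.45. The elevated value at lag 1 (0.45), dropping to 0.34 at lag 2, reflects decaying short-term dependence rather than seasonality.
The dominant spike at lag 3 indicates a seasonal period of 3.

3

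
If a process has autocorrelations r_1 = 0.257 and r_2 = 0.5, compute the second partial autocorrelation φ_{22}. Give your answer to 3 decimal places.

φ_{22} = (r_2 − r_1²) / (1 − r_1²)
r_1² = (0.257)² = 0.066049
Numerator = 0.5 − 0.0660 = 0.4340; denominator = 1 − 0.0660 = 0.9340
φ_{22} = 0.4340 / 0.9340 = 0.465

0.465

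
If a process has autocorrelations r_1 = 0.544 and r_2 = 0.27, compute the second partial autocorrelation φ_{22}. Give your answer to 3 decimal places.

-0.037

φ_{22} = (r_2 − r_1²) / (1 − r_1²)
r_1² = (0.544)² = 0.295936
Numerator = 0.27 − 0.2959 = -0.0259; denominator = 1 − 0.2959 = 0.7041
φ_{22} = -0.0259 / 0.7041 = -0.037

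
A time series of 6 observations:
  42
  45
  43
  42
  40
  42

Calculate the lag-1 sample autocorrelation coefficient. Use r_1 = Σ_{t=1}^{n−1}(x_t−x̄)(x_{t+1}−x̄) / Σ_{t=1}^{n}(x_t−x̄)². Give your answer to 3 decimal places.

0.167

Mean x̄ = (42 + 45 + 43 + 42 + 40 + 42)/6 = 42.3333
Numerator Σ_{t=1}^{5}(x_t−x̄)(x_{t+1}−x̄) = 2.2222
Denominator Σ(x_t−x̄)² = 13.3333
r_1 = 2.2222 / 13.3333 = 0.167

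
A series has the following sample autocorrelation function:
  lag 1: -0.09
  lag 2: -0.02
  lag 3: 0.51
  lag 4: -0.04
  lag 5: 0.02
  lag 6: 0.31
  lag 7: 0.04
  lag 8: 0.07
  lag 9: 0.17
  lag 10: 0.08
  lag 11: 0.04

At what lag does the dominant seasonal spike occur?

The largest autocorrelation is r_3 = 0.51, with weaker echoes at lags 6 (0.31) and 9 (0.17); the remaining lags stay at or below 0.08.
The dominant spike at lag 3 indicates a seasonal period of 3.

3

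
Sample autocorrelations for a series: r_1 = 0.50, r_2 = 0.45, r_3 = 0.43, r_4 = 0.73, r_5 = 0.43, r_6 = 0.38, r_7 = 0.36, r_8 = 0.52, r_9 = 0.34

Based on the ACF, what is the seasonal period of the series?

4

The largest autocorrelation is r_4 = 0.73, with a weaker echo at lag 8 (0.52); the remaining lags stay at or below 0.50. The elevated value at lag 1 (0.50), dropping to 0.45 at lag 2, reflects decaying short-term dependence rather than seasonality.
The dominant spike at lag 4 indicates a seasonal period of 4.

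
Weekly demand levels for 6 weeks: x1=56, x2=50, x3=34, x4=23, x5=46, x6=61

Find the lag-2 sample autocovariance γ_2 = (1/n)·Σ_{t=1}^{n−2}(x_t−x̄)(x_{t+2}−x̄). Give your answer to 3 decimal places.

-99.000

Mean x̄ = (56 + 50 + 34 + 23 + 46 + 61)/6 = 45.0000
Σ_{t=1}^{4}(x_t−x̄)(x_{t+2}−x̄) = -594.0000
γ_2 = -594.0000 / 6 = -99.000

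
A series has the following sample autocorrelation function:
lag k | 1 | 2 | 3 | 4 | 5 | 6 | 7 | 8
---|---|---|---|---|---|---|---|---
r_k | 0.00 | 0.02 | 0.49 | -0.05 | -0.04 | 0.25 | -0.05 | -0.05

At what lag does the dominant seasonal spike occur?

The largest autocorrelation is r_3 = 0.49, with a weaker echo at lag 6 (0.25); the remaining lags stay at or below 0.02.
The dominant spike at lag 3 indicates a seasonal period of 3.

3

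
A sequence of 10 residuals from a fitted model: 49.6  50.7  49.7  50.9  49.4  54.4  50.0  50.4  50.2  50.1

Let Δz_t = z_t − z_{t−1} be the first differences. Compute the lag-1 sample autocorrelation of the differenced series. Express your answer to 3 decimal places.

First differences Δz: 1.1, -1.0, 1.2, -1.5, 5.0, -4.4, 0.4, -0.2, -0.1
Mean of differences = 0.0556
Numerator Σ(Δz_t−Δz̄)(Δz_{t+1}−Δz̄) = -35.3953
Denominator Σ(Δz_t−Δz̄)² = 50.4422
r_1(Δz) = -35.3953 / 50.4422 = -0.702

-0.702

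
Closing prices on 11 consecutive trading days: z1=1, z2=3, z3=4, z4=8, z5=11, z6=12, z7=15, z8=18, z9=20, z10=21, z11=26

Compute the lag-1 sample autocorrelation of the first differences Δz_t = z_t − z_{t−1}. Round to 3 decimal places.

-0.318

First differences Δz: 2, 1, 4, 3, 1, 3, 3, 2, 1, 5
Mean of differences = 2.5000
Numerator Σ(Δz_t−Δz̄)(Δz_{t+1}−Δz̄) = -5.2500
Denominator Σ(Δz_t−Δz̄)² = 16.5000
r_1(Δz) = -5.2500 / 16.5000 = -0.318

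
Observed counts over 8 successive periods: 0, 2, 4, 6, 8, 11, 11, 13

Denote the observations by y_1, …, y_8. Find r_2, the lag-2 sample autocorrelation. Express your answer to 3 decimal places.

0.308

Mean ȳ = (0 + 2 + 4 + 6 + 8 + 11 + 11 + 13)/8 = 6.8750
Deviations from mean: -6.8750, -4.8750, -2.8750, -0.8750, 1.1250, 4.1250, 4.1250, 6.1250
Numerator Σ_{t=1}^{6}(y_t−ȳ)(y_{t+2}−ȳ) = 47.0938
Denominator Σ(y_t−ȳ)² = 152.8750
r_2 = 47.0938 / 152.8750 = 0.308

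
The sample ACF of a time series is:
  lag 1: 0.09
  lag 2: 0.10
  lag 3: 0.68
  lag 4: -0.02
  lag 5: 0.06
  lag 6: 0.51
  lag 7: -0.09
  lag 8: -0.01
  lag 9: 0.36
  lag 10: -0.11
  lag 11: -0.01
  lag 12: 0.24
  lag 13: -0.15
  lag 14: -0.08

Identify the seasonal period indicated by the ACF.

3

The largest autocorrelation is r_3 = 0.68, with weaker echoes at lags 6 (0.51), 9 (0.36) and 12 (0.24); the remaining lags stay at or below 0.10.
The dominant spike at lag 3 indicates a seasonal period of 3.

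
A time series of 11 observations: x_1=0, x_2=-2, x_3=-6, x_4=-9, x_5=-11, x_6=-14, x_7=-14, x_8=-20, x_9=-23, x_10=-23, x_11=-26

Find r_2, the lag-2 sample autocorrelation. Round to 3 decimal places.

0.459

Mean x̄ = (0 − 2 − 6 − 9 − 11 − 14 − 14 − 20 − 23 − 23 − 26)/11 = -13.4545
Numerator Σ_{t=1}^{9}(x_t−x̄)(x_{t+2}−x̄) = 356.8595
Denominator Σ(x_t−x̄)² = 776.7273
r_2 = 356.8595 / 776.7273 = 0.459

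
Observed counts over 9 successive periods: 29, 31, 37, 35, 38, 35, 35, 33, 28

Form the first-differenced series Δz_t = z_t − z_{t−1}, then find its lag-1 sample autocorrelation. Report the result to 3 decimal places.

-0.052

First differences Δz: 2, 6, -2, 3, -3, 0, -2, -5
Mean of differences = -0.1250
Numerator Σ(Δz_t−Δz̄)(Δz_{t+1}−Δz̄) = -4.7656
Denominator Σ(Δz_t−Δz̄)² = 90.8750
r_1(Δz) = -4.7656 / 90.8750 = -0.052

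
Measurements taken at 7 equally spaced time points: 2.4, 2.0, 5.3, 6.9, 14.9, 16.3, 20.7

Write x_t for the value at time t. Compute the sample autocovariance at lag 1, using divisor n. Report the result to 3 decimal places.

Mean x̄ = (2.4 + 2.0 + 5.3 + 6.9 + 14.9 + 16.3 + 20.7)/7 = 9.7857
Σ_{t=1}^{6}(x_t−x̄)(x_{t+1}−x̄) = 195.0284
γ_1 = 195.0284 / 7 = 27.861

27.861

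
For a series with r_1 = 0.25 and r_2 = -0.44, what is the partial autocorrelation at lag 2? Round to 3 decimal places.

-0.536

φ_{22} = (r_2 − r_1²) / (1 − r_1²)
r_1² = (0.25)² = 0.0625
Numerator = -0.44 − 0.0625 = -0.5025; denominator = 1 − 0.0625 = 0.9375
φ_{22} = -0.5025 / 0.9375 = -0.536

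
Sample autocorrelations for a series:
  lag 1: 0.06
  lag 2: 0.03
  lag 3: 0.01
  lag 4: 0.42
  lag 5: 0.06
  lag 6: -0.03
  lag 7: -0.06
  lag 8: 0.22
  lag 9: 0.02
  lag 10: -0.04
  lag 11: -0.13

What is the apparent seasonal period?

The largest autocorrelation is r_4 = 0.42, with a weaker echo at lag 8 (0.22); the remaining lags stay at or below 0.06.
The dominant spike at lag 4 indicates a seasonal period of 4.

4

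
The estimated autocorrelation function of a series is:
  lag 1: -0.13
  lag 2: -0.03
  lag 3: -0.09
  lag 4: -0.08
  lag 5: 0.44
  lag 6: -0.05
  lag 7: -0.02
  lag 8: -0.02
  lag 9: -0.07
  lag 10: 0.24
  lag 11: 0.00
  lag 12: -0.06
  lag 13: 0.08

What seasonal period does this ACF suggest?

The largest autocorrelation is r_5 = 0.44, with a weaker echo at lag 10 (0.24); the remaining lags stay at or below 0.08.
The dominant spike at lag 5 indicates a seasonal period of 5.

5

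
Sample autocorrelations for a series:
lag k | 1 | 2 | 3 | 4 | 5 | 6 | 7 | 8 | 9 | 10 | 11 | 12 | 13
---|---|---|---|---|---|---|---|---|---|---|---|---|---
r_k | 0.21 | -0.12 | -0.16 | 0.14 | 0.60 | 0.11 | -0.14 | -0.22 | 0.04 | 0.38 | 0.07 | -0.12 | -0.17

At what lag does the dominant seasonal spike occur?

The largest autocorrelation is r_5 = 0.60, with a weaker echo at lag 10 (0.38); the remaining lags stay at or below 0.21.
The dominant spike at lag 5 indicates a seasonal period of 5.

5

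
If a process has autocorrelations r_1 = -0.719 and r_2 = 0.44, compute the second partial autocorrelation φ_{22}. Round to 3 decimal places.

-0.159

φ_{22} = (r_2 − r_1²) / (1 − r_1²)
r_1² = (-0.719)² = 0.516961
Numerator = 0.44 − 0.5170 = -0.0770; denominator = 1 − 0.5170 = 0.4830
φ_{22} = -0.0770 / 0.4830 = -0.159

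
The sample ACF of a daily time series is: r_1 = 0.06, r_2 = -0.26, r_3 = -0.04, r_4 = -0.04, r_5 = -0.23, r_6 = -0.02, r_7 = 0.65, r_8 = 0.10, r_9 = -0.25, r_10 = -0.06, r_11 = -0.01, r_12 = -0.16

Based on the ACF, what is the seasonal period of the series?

The largest autocorrelation is r_7 = 0.65; the remaining lags stay at or below 0.10.
The dominant spike at lag 7 indicates a seasonal period of 7.

7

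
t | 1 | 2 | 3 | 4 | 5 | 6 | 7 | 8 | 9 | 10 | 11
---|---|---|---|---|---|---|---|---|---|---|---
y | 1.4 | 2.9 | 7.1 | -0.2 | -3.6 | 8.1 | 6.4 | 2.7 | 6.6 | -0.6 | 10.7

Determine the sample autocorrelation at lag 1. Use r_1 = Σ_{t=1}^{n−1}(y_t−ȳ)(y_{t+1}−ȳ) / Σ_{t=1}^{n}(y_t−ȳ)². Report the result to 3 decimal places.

-0.284

Mean ȳ = (1.4 + 2.9 + 7.1 − 0.2 − 3.6 + 8.1 + 6.4 + 2.7 + 6.6 − 0.6 + 10.7)/11 = 3.7727
Numerator Σ_{t=1}^{10}(y_t−ȳ)(y_{t+1}−ȳ) = -53.8017
Denominator Σ(y_t−ȳ)² = 189.4818
r_1 = -53.8017 / 189.4818 = -0.284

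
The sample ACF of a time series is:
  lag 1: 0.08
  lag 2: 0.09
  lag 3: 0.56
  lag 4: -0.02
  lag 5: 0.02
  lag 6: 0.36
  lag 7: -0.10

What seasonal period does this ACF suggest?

3

The largest autocorrelation is r_3 = 0.56, with a weaker echo at lag 6 (0.36); the remaining lags stay at or below 0.09.
The dominant spike at lag 3 indicates a seasonal period of 3.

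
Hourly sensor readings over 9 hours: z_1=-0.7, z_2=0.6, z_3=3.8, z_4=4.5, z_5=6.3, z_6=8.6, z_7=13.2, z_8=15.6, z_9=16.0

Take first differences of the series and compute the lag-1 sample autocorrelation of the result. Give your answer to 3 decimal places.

First differences Δz: 1.3, 3.2, 0.7, 1.8, 2.3, 4.6, 2.4, 0.4
Mean of differences = 2.0875
Numerator Σ(Δz_t−Δz̄)(Δz_{t+1}−Δz̄) = -1.2902
Denominator Σ(Δz_t−Δz̄)² = 13.1688
r_1(Δz) = -1.2902 / 13.1688 = -0.098

-0.098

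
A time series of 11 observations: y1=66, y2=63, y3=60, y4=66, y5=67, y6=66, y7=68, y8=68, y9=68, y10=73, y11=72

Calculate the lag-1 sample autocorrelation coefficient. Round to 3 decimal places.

Mean ȳ = (66 + 63 + 60 + 66 + 67 + 66 + 68 + 68 + 68 + 73 + 72)/11 = 67.0000
Numerator Σ_{t=1}^{10}(y_t−ȳ)(y_{t+1}−ȳ) = 76.0000
Denominator Σ(y_t−ȳ)² = 132.0000
r_1 = 76.0000 / 132.0000 = 0.576

0.576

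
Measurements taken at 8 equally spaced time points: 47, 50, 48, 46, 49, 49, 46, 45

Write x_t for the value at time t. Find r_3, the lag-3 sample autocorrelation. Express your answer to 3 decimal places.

0.170

Mean x̄ = (47 + 50 + 48 + 46 + 49 + 49 + 46 + 45)/8 = 47.5000
Numerator Σ_{t=1}^{5}(x_t−x̄)(x_{t+3}−x̄) = 3.7500
Denominator Σ(x_t−x̄)² = 22.0000
r_3 = 3.7500 / 22.0000 = 0.170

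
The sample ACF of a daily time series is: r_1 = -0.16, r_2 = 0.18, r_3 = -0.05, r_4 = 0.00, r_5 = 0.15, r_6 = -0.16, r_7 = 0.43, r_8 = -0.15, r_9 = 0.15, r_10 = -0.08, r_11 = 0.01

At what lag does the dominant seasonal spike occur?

The largest autocorrelation is r_7 = 0.43; the remaining lags stay at or below 0.18.
The dominant spike at lag 7 indicates a seasonal period of 7.

7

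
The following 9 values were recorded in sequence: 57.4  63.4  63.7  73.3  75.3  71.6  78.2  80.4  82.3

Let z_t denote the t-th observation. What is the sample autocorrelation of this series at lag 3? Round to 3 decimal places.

-0.020

Mean z̄ = (57.4 + 63.4 + 63.7 + 73.3 + 75.3 + 71.6 + 78.2 + 80.4 + 82.3)/9 = 71.7333
Σ(z_t−z̄)(z_{t+3}−z̄) = (-22.4556) + (-29.7222) + (1.0711) + (10.1311) + (30.9111) + (-1.4089) = -11.4733
Denominator Σ(z_t−z̄)² = 583.2000
r_3 = -11.4733 / 583.2000 = -0.020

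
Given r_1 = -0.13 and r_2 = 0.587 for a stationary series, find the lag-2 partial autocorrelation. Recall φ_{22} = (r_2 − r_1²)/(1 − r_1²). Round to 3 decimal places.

0.580

φ_{22} = (r_2 − r_1²) / (1 − r_1²)
r_1² = (-0.13)² = 0.0169
Numerator = 0.587 − 0.0169 = 0.5701; denominator = 1 − 0.0169 = 0.9831
φ_{22} = 0.5701 / 0.9831 = 0.580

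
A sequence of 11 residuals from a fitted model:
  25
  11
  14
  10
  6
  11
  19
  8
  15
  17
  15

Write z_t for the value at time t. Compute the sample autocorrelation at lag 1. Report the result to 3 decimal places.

-0.090

Mean z̄ = (25 + 11 + 14 + 10 + 6 + 11 + 19 + 8 + 15 + 17 + 15)/11 = 13.7273
Numerator Σ_{t=1}^{10}(z_t−z̄)(z_{t+1}−z̄) = -26.1653
Denominator Σ(z_t−z̄)² = 290.1818
r_1 = -26.1653 / 290.1818 = -0.090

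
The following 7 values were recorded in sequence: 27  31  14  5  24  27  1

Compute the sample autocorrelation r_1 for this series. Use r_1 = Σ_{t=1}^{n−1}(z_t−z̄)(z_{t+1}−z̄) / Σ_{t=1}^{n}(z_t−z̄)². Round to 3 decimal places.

-0.077

Mean z̄ = (27 + 31 + 14 + 5 + 24 + 27 + 1)/7 = 18.4286
Deviations from mean: 8.5714, 12.5714, -4.4286, -13.4286, 5.5714, 8.5714, -17.4286
Numerator Σ_{t=1}^{6}(z_t−z̄)(z_{t+1}−z̄) = -64.8980
Denominator Σ(z_t−z̄)² = 839.7143
r_1 = -64.8980 / 839.7143 = -0.077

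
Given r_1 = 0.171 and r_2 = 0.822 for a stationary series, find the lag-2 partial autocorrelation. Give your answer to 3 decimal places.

φ_{22} = (r_2 − r_1²) / (1 − r_1²)
r_1² = (0.171)² = 0.029241
Numerator = 0.822 − 0.0292 = 0.7928; denominator = 1 − 0.0292 = 0.9708
φ_{22} = 0.7928 / 0.9708 = 0.817

0.817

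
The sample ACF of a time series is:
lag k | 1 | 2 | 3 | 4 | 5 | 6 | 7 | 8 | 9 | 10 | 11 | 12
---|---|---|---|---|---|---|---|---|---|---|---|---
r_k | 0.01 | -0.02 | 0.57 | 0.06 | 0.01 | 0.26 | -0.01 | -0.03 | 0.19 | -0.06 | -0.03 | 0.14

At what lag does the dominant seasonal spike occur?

3

The largest autocorrelation is r_3 = 0.57, with weaker echoes at lags 6 (0.26) and 9 (0.19); the remaining lags stay at or below 0.14.
The dominant spike at lag 3 indicates a seasonal period of 3.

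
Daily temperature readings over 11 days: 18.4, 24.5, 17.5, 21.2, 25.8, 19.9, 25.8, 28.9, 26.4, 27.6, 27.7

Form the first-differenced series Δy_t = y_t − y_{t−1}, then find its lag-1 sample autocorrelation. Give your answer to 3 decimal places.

-0.550

First differences Δy: 6.1, -7.0, 3.7, 4.6, -5.9, 5.9, 3.1, -2.5, 1.2, 0.1
Mean of differences = 0.9300
Numerator Σ(Δy_t−Δȳ)(Δy_{t+1}−Δȳ) = -109.6179
Denominator Σ(Δy_t−Δȳ)² = 199.3410
r_1(Δy) = -109.6179 / 199.3410 = -0.550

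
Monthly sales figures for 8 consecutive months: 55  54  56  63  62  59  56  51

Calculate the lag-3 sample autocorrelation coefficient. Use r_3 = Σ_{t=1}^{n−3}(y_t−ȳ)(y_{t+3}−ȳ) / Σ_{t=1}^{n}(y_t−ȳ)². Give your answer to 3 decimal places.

-0.560

Mean ȳ = (55 + 54 + 56 + 63 + 62 + 59 + 56 + 51)/8 = 57.0000
Numerator Σ_{t=1}^{5}(y_t−ȳ)(y_{t+3}−ȳ) = -65.0000
Denominator Σ(y_t−ȳ)² = 116.0000
r_3 = -65.0000 / 116.0000 = -0.560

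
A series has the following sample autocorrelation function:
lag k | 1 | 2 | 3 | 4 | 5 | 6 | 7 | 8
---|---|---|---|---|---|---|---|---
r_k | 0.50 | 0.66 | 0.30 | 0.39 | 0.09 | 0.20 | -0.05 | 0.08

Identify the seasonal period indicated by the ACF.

The largest autocorrelation is r_2 = 0.66; the remaining lags stay at or below 0.50.
The dominant spike at lag 2 indicates a seasonal period of 2.

2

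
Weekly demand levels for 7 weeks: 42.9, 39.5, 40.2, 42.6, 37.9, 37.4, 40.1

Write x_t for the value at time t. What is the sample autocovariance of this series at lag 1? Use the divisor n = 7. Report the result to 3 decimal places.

Mean x̄ = (42.9 + 39.5 + 40.2 + 42.6 + 37.9 + 37.4 + 40.1)/7 = 40.0857
Deviations: 2.8143, -0.5857, 0.1143, 2.5143, -2.1857, -2.6857, 0.0143
Σ_{t=1}^{6}(x_t−x̄)(x_{t+1}−x̄) = -1.0916
γ_1 = -1.0916 / 7 = -0.156

-0.156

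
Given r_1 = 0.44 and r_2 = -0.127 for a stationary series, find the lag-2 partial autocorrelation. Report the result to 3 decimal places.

φ_{22} = (r_2 − r_1²) / (1 − r_1²)
r_1² = (0.44)² = 0.1936
Numerator = -0.127 − 0.1936 = -0.3206; denominator = 1 − 0.1936 = 0.8064
φ_{22} = -0.3206 / 0.8064 = -0.398

-0.398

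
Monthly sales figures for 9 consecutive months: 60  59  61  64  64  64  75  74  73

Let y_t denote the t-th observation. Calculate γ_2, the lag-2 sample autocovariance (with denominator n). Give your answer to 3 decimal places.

Mean ȳ = (60 + 59 + 61 + 64 + 64 + 64 + 75 + 74 + 73)/9 = 66.0000
Σ_{t=1}^{7}(y_t−ȳ)(y_{t+2}−ȳ) = 87.0000
γ_2 = 87.0000 / 9 = 9.667

9.667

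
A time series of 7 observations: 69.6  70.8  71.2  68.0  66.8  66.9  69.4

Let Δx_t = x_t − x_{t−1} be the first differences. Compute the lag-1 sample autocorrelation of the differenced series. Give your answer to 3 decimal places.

0.156

First differences Δx: 1.2, 0.4, -3.2, -1.2, 0.1, 2.5
Mean of differences = -0.0333
Numerator Σ(Δx_t−Δx̄)(Δx_{t+1}−Δx̄) = 3.0389
Denominator Σ(Δx_t−Δx̄)² = 19.5333
r_1(Δx) = 3.0389 / 19.5333 = 0.156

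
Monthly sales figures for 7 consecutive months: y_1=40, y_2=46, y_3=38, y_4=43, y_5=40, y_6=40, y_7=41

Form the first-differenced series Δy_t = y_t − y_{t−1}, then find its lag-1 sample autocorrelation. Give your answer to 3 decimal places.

First differences Δy: 6, -8, 5, -3, 0, 1
Mean of differences = 0.1667
Numerator Σ(Δy_t−Δȳ)(Δy_{t+1}−Δȳ) = -102.0278
Denominator Σ(Δy_t−Δȳ)² = 134.8333
r_1(Δy) = -102.0278 / 134.8333 = -0.757

-0.757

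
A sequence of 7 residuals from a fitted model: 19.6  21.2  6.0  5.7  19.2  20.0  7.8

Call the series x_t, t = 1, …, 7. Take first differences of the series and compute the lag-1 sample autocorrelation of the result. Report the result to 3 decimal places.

First differences Δx: 1.6, -15.2, -0.3, 13.5, 0.8, -12.2
Mean of differences = -1.9667
Numerator Σ(Δx_t−Δx̄)(Δx_{t+1}−Δx̄) = -28.9978
Denominator Σ(Δx_t−Δx̄)² = 542.2133
r_1(Δx) = -28.9978 / 542.2133 = -0.053

-0.053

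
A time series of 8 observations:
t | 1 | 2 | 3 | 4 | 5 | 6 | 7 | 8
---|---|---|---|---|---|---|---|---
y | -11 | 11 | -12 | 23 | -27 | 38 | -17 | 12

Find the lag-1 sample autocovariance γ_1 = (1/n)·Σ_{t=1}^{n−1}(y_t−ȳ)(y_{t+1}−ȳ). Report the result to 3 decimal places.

-383.064

Mean ȳ = (-11 + 11 − 12 + 23 − 27 + 38 − 17 + 12)/8 = 2.1250
Deviations: -13.1250, 8.8750, -14.1250, 20.8750, -29.1250, 35.8750, -19.1250, 9.8750
Σ_{t=1}^{7}(y_t−ȳ)(y_{t+1}−ȳ) = -3064.5156
γ_1 = -3064.5156 / 8 = -383.064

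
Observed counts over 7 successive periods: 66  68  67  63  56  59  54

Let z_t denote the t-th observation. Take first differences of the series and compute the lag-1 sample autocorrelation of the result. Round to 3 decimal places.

-0.350

First differences Δz: 2, -1, -4, -7, 3, -5
Mean of differences = -2.0000
Numerator Σ(Δz_t−Δz̄)(Δz_{t+1}−Δz̄) = -28.0000
Denominator Σ(Δz_t−Δz̄)² = 80.0000
r_1(Δz) = -28.0000 / 80.0000 = -0.350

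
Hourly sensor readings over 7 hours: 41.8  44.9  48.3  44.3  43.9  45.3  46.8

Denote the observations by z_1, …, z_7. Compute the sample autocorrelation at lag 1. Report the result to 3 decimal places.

Mean z̄ = (41.8 + 44.9 + 48.3 + 44.3 + 43.9 + 45.3 + 46.8)/7 = 45.0429
Deviations from mean: -3.2429, -0.1429, 3.2571, -0.7429, -1.1429, 0.2571, 1.7571
Σ(z_t−z̄)(z_{t+1}−z̄) = (0.4633) + (-0.4653) + (-2.4196) + (0.8490) + (-0.2939) + (0.4518) = -1.4147
Denominator Σ(z_t−z̄)² = 26.1571
r_1 = -1.4147 / 26.1571 = -0.054

-0.054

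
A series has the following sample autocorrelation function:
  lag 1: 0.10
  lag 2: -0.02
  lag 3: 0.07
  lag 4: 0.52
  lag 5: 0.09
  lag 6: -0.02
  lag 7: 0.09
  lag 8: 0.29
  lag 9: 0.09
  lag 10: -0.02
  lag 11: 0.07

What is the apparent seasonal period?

4

The largest autocorrelation is r_4 = 0.52, with a weaker echo at lag 8 (0.29); the remaining lags stay at or below 0.10.
The dominant spike at lag 4 indicates a seasonal period of 4.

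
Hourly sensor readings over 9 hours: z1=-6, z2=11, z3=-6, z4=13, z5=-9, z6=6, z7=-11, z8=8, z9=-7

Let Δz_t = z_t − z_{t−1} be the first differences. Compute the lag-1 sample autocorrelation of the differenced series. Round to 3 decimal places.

First differences Δz: 17, -17, 19, -22, 15, -17, 19, -15
Mean of differences = -0.1250
Numerator Σ(Δz_t−Δz̄)(Δz_{t+1}−Δz̄) = -2223.3906
Denominator Σ(Δz_t−Δz̄)² = 2522.8750
r_1(Δz) = -2223.3906 / 2522.8750 = -0.881

-0.881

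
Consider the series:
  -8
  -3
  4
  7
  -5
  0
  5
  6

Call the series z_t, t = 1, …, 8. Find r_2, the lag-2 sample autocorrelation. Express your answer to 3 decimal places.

-0.472

Mean z̄ = (-8 − 3 + 4 + 7 − 5 + 0 + 5 + 6)/8 = 0.7500
Deviations from mean: -8.7500, -3.7500, 3.2500, 6.2500, -5.7500, -0.7500, 4.2500, 5.2500
Σ(z_t−z̄)(z_{t+2}−z̄) = (-28.4375) + (-23.4375) + (-18.6875) + (-4.6875) + (-24.4375) + (-3.9375) = -103.6250
Denominator Σ(z_t−z̄)² = 219.5000
r_2 = -103.6250 / 219.5000 = -0.472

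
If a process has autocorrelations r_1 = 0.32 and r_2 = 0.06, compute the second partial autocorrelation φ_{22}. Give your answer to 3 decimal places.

φ_{22} = (r_2 − r_1²) / (1 − r_1²)
r_1² = (0.32)² = 0.1024
Numerator = 0.06 − 0.1024 = -0.0424; denominator = 1 − 0.1024 = 0.8976
φ_{22} = -0.0424 / 0.8976 = -0.047

-0.047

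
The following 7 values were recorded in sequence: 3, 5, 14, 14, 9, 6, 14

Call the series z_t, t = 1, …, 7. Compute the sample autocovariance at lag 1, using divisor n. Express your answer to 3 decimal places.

1.866

Mean z̄ = (3 + 5 + 14 + 14 + 9 + 6 + 14)/7 = 9.2857
Deviations: -6.2857, -4.2857, 4.7143, 4.7143, -0.2857, -3.2857, 4.7143
Σ_{t=1}^{6}(z_t−z̄)(z_{t+1}−z̄) = 13.0612
γ_1 = 13.0612 / 7 = 1.866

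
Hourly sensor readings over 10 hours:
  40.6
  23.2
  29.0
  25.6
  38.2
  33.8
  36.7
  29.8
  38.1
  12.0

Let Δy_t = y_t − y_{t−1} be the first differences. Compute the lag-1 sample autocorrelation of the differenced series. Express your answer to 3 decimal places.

-0.393

First differences Δy: -17.4, 5.8, -3.4, 12.6, -4.4, 2.9, -6.9, 8.3, -26.1
Mean of differences = -3.1778
Numerator Σ(Δy_t−Δȳ)(Δy_{t+1}−Δȳ) = -488.3394
Denominator Σ(Δy_t−Δȳ)² = 1241.3156
r_1(Δy) = -488.3394 / 1241.3156 = -0.393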